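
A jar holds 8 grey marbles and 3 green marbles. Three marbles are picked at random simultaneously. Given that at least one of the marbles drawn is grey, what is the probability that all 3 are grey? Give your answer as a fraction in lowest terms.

14/41

P(all 3 grey) = C(8,3)/C(11,3) = 56/165; P(at least one grey) = 1 − C(3,3)/C(11,3) = 164/165.
Since 'all 3 grey' ⊆ 'at least one grey', P(all 3 | at least one) = 56/165 / 164/165 = 14/41 ≈ 0.3415.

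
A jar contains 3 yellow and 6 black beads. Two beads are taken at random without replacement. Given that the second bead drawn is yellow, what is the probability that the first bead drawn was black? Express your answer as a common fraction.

P(first=black and the second bead drawn is yellow) = (6/9)·(3/8) = 1/4.
P(the second bead drawn is yellow) = Σ over first color = 1/12 + 1/4 = 1/3.
By Bayes, P(first=black | the second bead drawn is yellow) = 1/4 / 1/3 = 3/4 ≈ 0.7500.

3/4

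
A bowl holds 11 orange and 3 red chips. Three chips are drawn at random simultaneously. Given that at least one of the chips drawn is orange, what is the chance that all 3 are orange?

P(all 3 orange) = C(11,3)/C(14,3) = 165/364; P(at least one orange) = 1 − C(3,3)/C(14,3) = 363/364.
Since 'all 3 orange' ⊆ 'at least one orange', P(all 3 | at least one) = 165/364 / 363/364 = 5/11 ≈ 0.4545.

5/11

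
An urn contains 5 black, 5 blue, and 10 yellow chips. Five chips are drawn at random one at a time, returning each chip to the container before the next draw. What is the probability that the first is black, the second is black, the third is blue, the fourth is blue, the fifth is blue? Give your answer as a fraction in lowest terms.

1/1024

Multiply the conditional probability of each draw in order, with replacement (the composition resets each draw).
P = (5/20) · (5/20) · (5/20) · (5/20) · (5/20) = 1/1024 ≈ 0.0010.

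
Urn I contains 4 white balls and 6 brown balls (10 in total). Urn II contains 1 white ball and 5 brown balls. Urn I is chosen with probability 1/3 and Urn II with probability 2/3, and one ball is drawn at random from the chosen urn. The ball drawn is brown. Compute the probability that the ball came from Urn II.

P(brown | Urn I) = 3/5; P(brown | Urn II) = 5/6.
P(brown) = 1/3·3/5 + 2/3·5/6 = 34/45.
By Bayes' rule, P(Urn II | brown) = 5/9 / 34/45 = 25/34 ≈ 0.7353.

25/34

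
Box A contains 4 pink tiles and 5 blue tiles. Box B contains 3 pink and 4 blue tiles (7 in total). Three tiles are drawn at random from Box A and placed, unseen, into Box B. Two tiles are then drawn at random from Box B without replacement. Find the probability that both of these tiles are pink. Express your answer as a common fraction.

Condition on how many of the transferred tiles are pink (from Box A: 4 pink of 9; then Box B has 10 total).
  0 pink: C(4,0)C(5,3)/C(9,3) = 5/42; then P = C(3,2)/C(10,2) = 1/15
  1 pink: C(4,1)C(5,2)/C(9,3) = 10/21; then P = C(4,2)/C(10,2) = 2/15
  2 pink: C(4,2)C(5,1)/C(9,3) = 5/14; then P = C(5,2)/C(10,2) = 2/9
  3 pink: C(4,3)C(5,0)/C(9,3) = 1/21; then P = C(6,2)/C(10,2) = 1/3
P(both pink) = 1/6 ≈ 0.1667.

1/6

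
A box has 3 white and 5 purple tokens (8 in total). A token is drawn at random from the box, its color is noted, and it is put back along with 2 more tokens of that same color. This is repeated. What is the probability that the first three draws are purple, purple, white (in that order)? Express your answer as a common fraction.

7/64

Track the composition after each reinforcement of +2.
P = (5/8) · (7/10) · (3/12) = 7/64 ≈ 0.1094.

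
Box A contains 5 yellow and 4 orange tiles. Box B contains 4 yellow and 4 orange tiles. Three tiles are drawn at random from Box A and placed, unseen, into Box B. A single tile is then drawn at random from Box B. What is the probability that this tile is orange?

Condition on how many of the transferred tiles are orange (from Box A: 4 orange of 9; then Box B has 11 total).
  0 orange: C(4,0)C(5,3)/C(9,3) = 5/42; then P = 4/11
  1 orange: C(4,1)C(5,2)/C(9,3) = 10/21; then P = 5/11
  2 orange: C(4,2)C(5,1)/C(9,3) = 5/14; then P = 6/11
  3 orange: C(4,3)C(5,0)/C(9,3) = 1/21; then P = 7/11
P(orange from Box B) = 16/33 ≈ 0.4848.

16/33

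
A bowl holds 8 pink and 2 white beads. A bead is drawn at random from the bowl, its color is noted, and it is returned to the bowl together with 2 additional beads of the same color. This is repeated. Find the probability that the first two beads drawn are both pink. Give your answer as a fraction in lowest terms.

After a pink draw the bowl holds 10 pink out of 12.
P = (8/10)·(10/12) = 2/3 ≈ 0.6667.

2/3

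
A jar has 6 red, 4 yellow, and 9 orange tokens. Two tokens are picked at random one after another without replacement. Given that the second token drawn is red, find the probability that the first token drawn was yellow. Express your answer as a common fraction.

2/9

P(first=yellow and the second token drawn is red) = (4/19)·(6/18) = 4/57.
P(the second token drawn is red) = Σ over first color = 5/57 + 4/57 + 3/19 = 6/19.
By Bayes, P(first=yellow | the second token drawn is red) = 4/57 / 6/19 = 2/9 ≈ 0.2222.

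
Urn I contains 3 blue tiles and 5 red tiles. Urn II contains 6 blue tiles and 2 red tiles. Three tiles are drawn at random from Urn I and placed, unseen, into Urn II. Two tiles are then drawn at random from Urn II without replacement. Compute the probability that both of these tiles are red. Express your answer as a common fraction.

Condition on how many of the transferred tiles are red (from Urn I: 5 red of 8; then Urn II has 11 total).
  0 red: C(5,0)C(3,3)/C(8,3) = 1/56; then P = C(2,2)/C(11,2) = 1/55
  1 red: C(5,1)C(3,2)/C(8,3) = 15/56; then P = C(3,2)/C(11,2) = 3/55
  2 red: C(5,2)C(3,1)/C(8,3) = 15/28; then P = C(4,2)/C(11,2) = 6/55
  3 red: C(5,3)C(3,0)/C(8,3) = 5/28; then P = C(5,2)/C(11,2) = 2/11
P(both red) = 163/1540 ≈ 0.1058.

163/1540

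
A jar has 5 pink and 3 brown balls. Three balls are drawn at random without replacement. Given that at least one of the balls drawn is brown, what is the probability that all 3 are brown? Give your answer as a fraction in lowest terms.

P(all 3 brown) = C(3,3)/C(8,3) = 1/56; P(at least one brown) = 1 − C(5,3)/C(8,3) = 23/28.
Since 'all 3 brown' ⊆ 'at least one brown', P(all 3 | at least one) = 1/56 / 23/28 = 1/46 ≈ 0.0217.

1/46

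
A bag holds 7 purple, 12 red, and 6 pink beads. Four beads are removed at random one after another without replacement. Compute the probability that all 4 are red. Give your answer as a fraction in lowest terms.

9/230

Unordered draws without replacement: count favorable combinations over C(25,4).
Favorable = C(7,0) · C(12,4) · C(6,0) = 495; total = C(25,4) = 12650.
P = 495/12650 = 9/230 ≈ 0.0391.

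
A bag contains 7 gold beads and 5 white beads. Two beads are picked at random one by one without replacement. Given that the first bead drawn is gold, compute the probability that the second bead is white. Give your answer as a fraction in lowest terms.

5/11

After removing 1 gold, the bag has 5 white out of 11 remaining.
P(second is white | given) = 5/11 ≈ 0.4545.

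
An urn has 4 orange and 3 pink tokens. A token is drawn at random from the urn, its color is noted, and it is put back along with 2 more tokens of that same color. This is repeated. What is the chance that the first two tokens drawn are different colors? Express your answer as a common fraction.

8/21

Either orange then pink, or pink then orange; after the first draw the total is 9.
P = (4/7)·(3/9) + (3/7)·(4/9) = 8/21 ≈ 0.3810.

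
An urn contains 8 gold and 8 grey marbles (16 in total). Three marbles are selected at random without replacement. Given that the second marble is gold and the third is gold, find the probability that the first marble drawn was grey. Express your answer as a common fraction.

P(first=grey and the second marble is gold and the third is gold) = (8/16)·(8/15)·(7/14) = 2/15.
P(E) = Σ over first color = 1/10 + 2/15 = 7/30.
By Bayes, P(first=grey | E) = 2/15 / 7/30 = 4/7 ≈ 0.5714.

4/7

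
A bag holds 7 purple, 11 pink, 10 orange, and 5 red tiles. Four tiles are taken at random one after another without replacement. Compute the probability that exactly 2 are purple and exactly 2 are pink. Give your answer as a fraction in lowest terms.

7/248

Unordered draws without replacement: count favorable combinations over C(33,4).
Favorable = C(7,2) · C(11,2) · C(10,0) · C(5,0) = 1155; total = C(33,4) = 40920.
P = 1155/40920 = 7/248 ≈ 0.0282.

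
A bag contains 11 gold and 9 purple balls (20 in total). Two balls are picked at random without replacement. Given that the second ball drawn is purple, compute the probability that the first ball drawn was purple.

8/19

P(first=purple and the second ball drawn is purple) = (9/20)·(8/19) = 18/95.
P(the second ball drawn is purple) = Σ over first color = 99/380 + 18/95 = 9/20.
By Bayes, P(first=purple | the second ball drawn is purple) = 18/95 / 9/20 = 8/19 ≈ 0.4211.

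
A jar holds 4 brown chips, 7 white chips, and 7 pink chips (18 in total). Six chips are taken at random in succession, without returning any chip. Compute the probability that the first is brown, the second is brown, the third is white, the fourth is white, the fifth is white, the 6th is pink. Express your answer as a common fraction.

7/5304

Multiply the conditional probability of each draw in order, without replacement, so each draw removes one from its color and from the total.
P = (4/18) · (3/17) · (7/16) · (6/15) · (5/14) · (7/13) = 7/5304 ≈ 0.0013.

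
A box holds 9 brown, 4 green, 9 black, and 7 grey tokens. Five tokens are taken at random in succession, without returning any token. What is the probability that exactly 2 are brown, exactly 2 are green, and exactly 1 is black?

216/13195

Unordered draws without replacement: count favorable combinations over C(29,5).
Favorable = C(9,2) · C(4,2) · C(9,1) · C(7,0) = 1944; total = C(29,5) = 118755.
P = 1944/118755 = 216/13195 ≈ 0.0164.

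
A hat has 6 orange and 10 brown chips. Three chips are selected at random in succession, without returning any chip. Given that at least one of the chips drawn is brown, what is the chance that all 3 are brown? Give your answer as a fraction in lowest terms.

P(all 3 brown) = C(10,3)/C(16,3) = 3/14; P(at least one brown) = 1 − C(6,3)/C(16,3) = 27/28.
Since 'all 3 brown' ⊆ 'at least one brown', P(all 3 | at least one) = 3/14 / 27/28 = 2/9 ≈ 0.2222.

2/9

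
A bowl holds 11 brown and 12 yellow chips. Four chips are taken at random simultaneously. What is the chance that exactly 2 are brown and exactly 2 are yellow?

66/161

Unordered draws without replacement: count favorable combinations over C(23,4).
Favorable = C(11,2) · C(12,2) = 3630; total = C(23,4) = 8855.
P = 3630/8855 = 66/161 ≈ 0.4099.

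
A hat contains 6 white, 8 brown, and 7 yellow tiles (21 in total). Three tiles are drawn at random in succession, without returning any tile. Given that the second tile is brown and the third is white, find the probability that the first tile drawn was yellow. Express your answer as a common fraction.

7/19

P(first=yellow and the second tile is brown and the third is white) = (7/21)·(8/20)·(6/19) = 4/95.
P(E) = Σ over first color = 4/133 + 4/95 + 4/95 = 4/35.
By Bayes, P(first=yellow | E) = 4/95 / 4/35 = 7/19 ≈ 0.3684.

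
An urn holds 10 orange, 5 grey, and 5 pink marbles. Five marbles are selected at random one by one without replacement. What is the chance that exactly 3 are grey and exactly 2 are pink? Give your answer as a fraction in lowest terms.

25/3876

Unordered draws without replacement: count favorable combinations over C(20,5).
Favorable = C(10,0) · C(5,3) · C(5,2) = 100; total = C(20,5) = 15504.
P = 100/15504 = 25/3876 ≈ 0.0064.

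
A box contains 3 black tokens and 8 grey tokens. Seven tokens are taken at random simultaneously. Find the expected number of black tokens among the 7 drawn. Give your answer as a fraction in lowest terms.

By linearity of expectation, E[X] = Σ P(draw i is black); by symmetry each draw (even without replacement) has P(black) = 3/11.
E[X] = 7 · 3/11 = 21/11 ≈ 1.9091.

21/11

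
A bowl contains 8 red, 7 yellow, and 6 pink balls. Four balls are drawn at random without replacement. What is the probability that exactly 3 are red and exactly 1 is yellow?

Unordered draws without replacement: count favorable combinations over C(21,4).
Favorable = C(8,3) · C(7,1) · C(6,0) = 392; total = C(21,4) = 5985.
P = 392/5985 = 56/855 ≈ 0.0655.

56/855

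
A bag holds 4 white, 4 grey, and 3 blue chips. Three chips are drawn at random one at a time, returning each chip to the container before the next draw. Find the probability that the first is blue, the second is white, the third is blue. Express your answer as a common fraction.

36/1331

Multiply the conditional probability of each draw in order, with replacement (the composition resets each draw).
P = (3/11) · (4/11) · (3/11) = 36/1331 ≈ 0.0270.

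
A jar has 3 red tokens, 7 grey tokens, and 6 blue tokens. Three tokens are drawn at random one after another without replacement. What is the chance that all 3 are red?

Unordered draws without replacement: count favorable combinations over C(16,3).
Favorable = C(3,3) · C(7,0) · C(6,0) = 1; total = C(16,3) = 560.
P = 1/560 = 1/560 ≈ 0.0018.

1/560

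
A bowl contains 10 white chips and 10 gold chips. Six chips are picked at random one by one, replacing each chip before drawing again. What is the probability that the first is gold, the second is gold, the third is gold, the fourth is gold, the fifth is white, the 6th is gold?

1/64

Multiply the conditional probability of each draw in order, with replacement (the composition resets each draw).
P = (10/20) · (10/20) · (10/20) · (10/20) · (10/20) · (10/20) = 1/64 ≈ 0.0156.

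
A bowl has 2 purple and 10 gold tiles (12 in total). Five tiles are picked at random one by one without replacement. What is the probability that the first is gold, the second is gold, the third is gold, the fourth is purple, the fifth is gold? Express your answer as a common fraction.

7/66

Multiply the conditional probability of each draw in order, without replacement, so each draw removes one from its color and from the total.
P = (10/12) · (9/11) · (8/10) · (2/9) · (7/8) = 7/66 ≈ 0.1061.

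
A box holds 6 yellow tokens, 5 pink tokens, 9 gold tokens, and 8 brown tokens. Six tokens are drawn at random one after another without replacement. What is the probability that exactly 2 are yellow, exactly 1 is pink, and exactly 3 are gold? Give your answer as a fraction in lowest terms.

Unordered draws without replacement: count favorable combinations over C(28,6).
Favorable = C(6,2) · C(5,1) · C(9,3) · C(8,0) = 6300; total = C(28,6) = 376740.
P = 6300/376740 = 5/299 ≈ 0.0167.

5/299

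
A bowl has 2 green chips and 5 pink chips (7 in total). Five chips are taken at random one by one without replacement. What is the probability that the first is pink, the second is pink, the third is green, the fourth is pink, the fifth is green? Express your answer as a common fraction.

Multiply the conditional probability of each draw in order, without replacement, so each draw removes one from its color and from the total.
P = (5/7) · (4/6) · (2/5) · (3/4) · (1/3) = 1/21 ≈ 0.0476.

1/21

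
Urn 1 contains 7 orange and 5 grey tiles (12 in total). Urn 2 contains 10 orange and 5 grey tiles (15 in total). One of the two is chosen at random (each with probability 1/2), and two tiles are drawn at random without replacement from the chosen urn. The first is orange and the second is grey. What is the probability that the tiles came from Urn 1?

P(E | Urn 1) = 35/132; P(E | Urn 2) = 5/21.
P(E) = 1/2·35/132 + 1/2·5/21 = 155/616.
By Bayes' rule, P(Urn 1 | E) = 35/264 / 155/616 = 49/93 ≈ 0.5269.

49/93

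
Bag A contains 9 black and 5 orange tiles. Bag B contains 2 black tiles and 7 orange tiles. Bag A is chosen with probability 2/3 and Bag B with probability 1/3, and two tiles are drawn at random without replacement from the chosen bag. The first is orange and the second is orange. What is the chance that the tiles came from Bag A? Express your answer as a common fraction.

240/877

P(E | Bag A) = 10/91; P(E | Bag B) = 7/12.
P(E) = 2/3·10/91 + 1/3·7/12 = 877/3276.
By Bayes' rule, P(Bag A | E) = 20/273 / 877/3276 = 240/877 ≈ 0.2737.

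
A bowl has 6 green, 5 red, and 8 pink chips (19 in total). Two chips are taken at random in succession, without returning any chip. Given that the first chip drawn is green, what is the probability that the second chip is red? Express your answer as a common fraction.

After removing 1 green, the bowl has 5 red out of 18 remaining.
P(second is red | given) = 5/18 ≈ 0.2778.

5/18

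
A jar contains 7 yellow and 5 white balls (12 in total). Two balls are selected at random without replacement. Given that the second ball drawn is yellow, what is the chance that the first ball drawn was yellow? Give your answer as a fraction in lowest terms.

P(first=yellow and the second ball drawn is yellow) = (7/12)·(6/11) = 7/22.
P(the second ball drawn is yellow) = Σ over first color = 7/22 + 35/132 = 7/12.
By Bayes, P(first=yellow | the second ball drawn is yellow) = 7/22 / 7/12 = 6/11 ≈ 0.5455.

6/11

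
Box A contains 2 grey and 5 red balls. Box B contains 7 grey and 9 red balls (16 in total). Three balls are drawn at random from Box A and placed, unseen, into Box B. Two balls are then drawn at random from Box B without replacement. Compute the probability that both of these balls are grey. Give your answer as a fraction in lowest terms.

10/63

Condition on how many of the transferred balls are grey (from Box A: 2 grey of 7; then Box B has 19 total).
  0 grey: C(2,0)C(5,3)/C(7,3) = 2/7; then P = C(7,2)/C(19,2) = 7/57
  1 grey: C(2,1)C(5,2)/C(7,3) = 4/7; then P = C(8,2)/C(19,2) = 28/171
  2 grey: C(2,2)C(5,1)/C(7,3) = 1/7; then P = C(9,2)/C(19,2) = 4/19
P(both grey) = 10/63 ≈ 0.1587.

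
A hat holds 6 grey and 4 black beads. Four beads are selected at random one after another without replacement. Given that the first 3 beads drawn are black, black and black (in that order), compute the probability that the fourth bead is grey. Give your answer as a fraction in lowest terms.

After removing 3 black, the hat has 6 grey out of 7 remaining.
P(fourth is grey | given) = 6/7 ≈ 0.8571.

6/7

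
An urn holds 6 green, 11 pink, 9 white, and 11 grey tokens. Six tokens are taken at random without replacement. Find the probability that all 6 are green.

1/2324784

Unordered draws without replacement: count favorable combinations over C(37,6).
Favorable = C(6,6) · C(11,0) · C(9,0) · C(11,0) = 1; total = C(37,6) = 2324784.
P = 1/2324784 = 1/2324784 ≈ 0.0000.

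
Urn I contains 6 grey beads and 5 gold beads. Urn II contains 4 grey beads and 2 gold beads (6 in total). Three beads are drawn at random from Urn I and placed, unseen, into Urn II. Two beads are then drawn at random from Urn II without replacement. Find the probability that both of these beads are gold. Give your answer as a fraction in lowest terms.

Condition on how many of the transferred beads are gold (from Urn I: 5 gold of 11; then Urn II has 9 total).
  0 gold: C(5,0)C(6,3)/C(11,3) = 4/33; then P = C(2,2)/C(9,2) = 1/36
  1 gold: C(5,1)C(6,2)/C(11,3) = 5/11; then P = C(3,2)/C(9,2) = 1/12
  2 gold: C(5,2)C(6,1)/C(11,3) = 4/11; then P = C(4,2)/C(9,2) = 1/6
  3 gold: C(5,3)C(6,0)/C(11,3) = 2/33; then P = C(5,2)/C(9,2) = 5/18
P(both gold) = 47/396 ≈ 0.1187.

47/396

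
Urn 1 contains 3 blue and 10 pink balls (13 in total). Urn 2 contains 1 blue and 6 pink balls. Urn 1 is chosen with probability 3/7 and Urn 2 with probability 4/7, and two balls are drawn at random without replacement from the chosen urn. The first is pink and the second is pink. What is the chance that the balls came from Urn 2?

104/167

P(E | Urn 1) = 15/26; P(E | Urn 2) = 5/7.
P(E) = 3/7·15/26 + 4/7·5/7 = 835/1274.
By Bayes' rule, P(Urn 2 | E) = 20/49 / 835/1274 = 104/167 ≈ 0.6228.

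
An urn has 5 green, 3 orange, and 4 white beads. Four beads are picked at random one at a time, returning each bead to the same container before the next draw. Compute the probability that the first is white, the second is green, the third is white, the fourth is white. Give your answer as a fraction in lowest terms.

Multiply the conditional probability of each draw in order, with replacement (the composition resets each draw).
P = (4/12) · (5/12) · (4/12) · (4/12) = 5/324 ≈ 0.0154.

5/324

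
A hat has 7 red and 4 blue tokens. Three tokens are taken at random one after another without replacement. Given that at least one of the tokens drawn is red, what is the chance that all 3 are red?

P(all 3 red) = C(7,3)/C(11,3) = 7/33; P(at least one red) = 1 − C(4,3)/C(11,3) = 161/165.
Since 'all 3 red' ⊆ 'at least one red', P(all 3 | at least one) = 7/33 / 161/165 = 5/23 ≈ 0.2174.

5/23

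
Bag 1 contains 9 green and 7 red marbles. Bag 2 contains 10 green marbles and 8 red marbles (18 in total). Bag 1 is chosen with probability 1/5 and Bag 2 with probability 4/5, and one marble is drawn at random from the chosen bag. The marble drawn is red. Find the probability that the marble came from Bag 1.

63/319

P(red | Bag 1) = 7/16; P(red | Bag 2) = 4/9.
P(red) = 1/5·7/16 + 4/5·4/9 = 319/720.
By Bayes' rule, P(Bag 1 | red) = 7/80 / 319/720 = 63/319 ≈ 0.1975.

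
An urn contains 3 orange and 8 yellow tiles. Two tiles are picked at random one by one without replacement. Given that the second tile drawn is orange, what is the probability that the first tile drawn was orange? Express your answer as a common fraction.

1/5

P(first=orange and the second tile drawn is orange) = (3/11)·(2/10) = 3/55.
P(the second tile drawn is orange) = Σ over first color = 3/55 + 12/55 = 3/11.
By Bayes, P(first=orange | the second tile drawn is orange) = 3/55 / 3/11 = 1/5 ≈ 0.2000.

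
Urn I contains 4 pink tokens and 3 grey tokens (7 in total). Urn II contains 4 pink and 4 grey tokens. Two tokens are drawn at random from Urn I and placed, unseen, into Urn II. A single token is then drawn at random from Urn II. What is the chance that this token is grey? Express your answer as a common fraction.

17/35

Condition on how many of the transferred tokens are grey (from Urn I: 3 grey of 7; then Urn II has 10 total).
  0 grey: C(3,0)C(4,2)/C(7,2) = 2/7; then P = 4/10
  1 grey: C(3,1)C(4,1)/C(7,2) = 4/7; then P = 5/10
  2 grey: C(3,2)C(4,0)/C(7,2) = 1/7; then P = 6/10
P(grey from Urn II) = 17/35 ≈ 0.4857.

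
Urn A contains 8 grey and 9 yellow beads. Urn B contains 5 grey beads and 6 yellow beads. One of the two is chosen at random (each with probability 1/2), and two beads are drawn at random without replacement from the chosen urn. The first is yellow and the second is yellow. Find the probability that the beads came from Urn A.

33/67

P(E | Urn A) = 9/34; P(E | Urn B) = 3/11.
P(E) = 1/2·9/34 + 1/2·3/11 = 201/748.
By Bayes' rule, P(Urn A | E) = 9/68 / 201/748 = 33/67 ≈ 0.4925.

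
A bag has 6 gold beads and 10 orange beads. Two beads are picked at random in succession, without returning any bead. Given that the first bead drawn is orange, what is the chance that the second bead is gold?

After removing 1 orange, the bag has 6 gold out of 15 remaining.
P(second is gold | given) = 6/15 = 2/5 ≈ 0.4000.

2/5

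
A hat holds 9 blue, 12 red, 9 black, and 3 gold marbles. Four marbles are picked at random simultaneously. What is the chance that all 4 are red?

3/248

Unordered draws without replacement: count favorable combinations over C(33,4).
Favorable = C(9,0) · C(12,4) · C(9,0) · C(3,0) = 495; total = C(33,4) = 40920.
P = 495/40920 = 3/248 ≈ 0.0121.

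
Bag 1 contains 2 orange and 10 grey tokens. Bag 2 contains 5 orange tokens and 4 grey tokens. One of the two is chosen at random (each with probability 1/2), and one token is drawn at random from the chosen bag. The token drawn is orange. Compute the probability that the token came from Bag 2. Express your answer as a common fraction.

10/13

P(orange | Bag 1) = 1/6; P(orange | Bag 2) = 5/9.
P(orange) = 1/2·1/6 + 1/2·5/9 = 13/36.
By Bayes' rule, P(Bag 2 | orange) = 5/18 / 13/36 = 10/13 ≈ 0.7692.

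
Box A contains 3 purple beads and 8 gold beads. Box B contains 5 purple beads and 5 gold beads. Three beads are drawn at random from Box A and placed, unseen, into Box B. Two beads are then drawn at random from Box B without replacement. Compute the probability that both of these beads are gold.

617/2145

Condition on how many of the transferred beads are gold (from Box A: 8 gold of 11; then Box B has 13 total).
  0 gold: C(8,0)C(3,3)/C(11,3) = 1/165; then P = C(5,2)/C(13,2) = 5/39
  1 gold: C(8,1)C(3,2)/C(11,3) = 8/55; then P = C(6,2)/C(13,2) = 5/26
  2 gold: C(8,2)C(3,1)/C(11,3) = 28/55; then P = C(7,2)/C(13,2) = 7/26
  3 gold: C(8,3)C(3,0)/C(11,3) = 56/165; then P = C(8,2)/C(13,2) = 14/39
P(both gold) = 617/2145 ≈ 0.2876.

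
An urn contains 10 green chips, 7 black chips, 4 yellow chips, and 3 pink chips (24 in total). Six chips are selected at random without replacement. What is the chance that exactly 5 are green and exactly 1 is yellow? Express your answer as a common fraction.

36/4807

Unordered draws without replacement: count favorable combinations over C(24,6).
Favorable = C(10,5) · C(7,0) · C(4,1) · C(3,0) = 1008; total = C(24,6) = 134596.
P = 1008/134596 = 36/4807 ≈ 0.0075.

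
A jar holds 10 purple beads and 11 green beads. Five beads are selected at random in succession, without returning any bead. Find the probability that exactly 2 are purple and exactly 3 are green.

825/2261

Unordered draws without replacement: count favorable combinations over C(21,5).
Favorable = C(10,2) · C(11,3) = 7425; total = C(21,5) = 20349.
P = 7425/20349 = 825/2261 ≈ 0.3649.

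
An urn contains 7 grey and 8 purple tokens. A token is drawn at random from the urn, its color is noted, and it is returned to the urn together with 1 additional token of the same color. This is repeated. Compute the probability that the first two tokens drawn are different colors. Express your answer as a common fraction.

7/15

Either grey then purple, or purple then grey; after the first draw the total is 16.
P = (7/15)·(8/16) + (8/15)·(7/16) = 7/15 ≈ 0.4667.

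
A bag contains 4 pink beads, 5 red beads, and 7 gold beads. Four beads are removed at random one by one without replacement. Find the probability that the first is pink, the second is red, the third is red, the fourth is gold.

Multiply the conditional probability of each draw in order, without replacement, so each draw removes one from its color and from the total.
P = (4/16) · (5/15) · (4/14) · (7/13) = 1/78 ≈ 0.0128.

1/78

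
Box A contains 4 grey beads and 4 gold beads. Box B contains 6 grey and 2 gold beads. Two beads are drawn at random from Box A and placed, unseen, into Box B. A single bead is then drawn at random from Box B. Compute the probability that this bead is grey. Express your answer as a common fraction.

7/10

Condition on how many of the transferred beads are grey (from Box A: 4 grey of 8; then Box B has 10 total).
  0 grey: C(4,0)C(4,2)/C(8,2) = 3/14; then P = 6/10
  1 grey: C(4,1)C(4,1)/C(8,2) = 4/7; then P = 7/10
  2 grey: C(4,2)C(4,0)/C(8,2) = 3/14; then P = 8/10
P(grey from Box B) = 7/10 ≈ 0.7000.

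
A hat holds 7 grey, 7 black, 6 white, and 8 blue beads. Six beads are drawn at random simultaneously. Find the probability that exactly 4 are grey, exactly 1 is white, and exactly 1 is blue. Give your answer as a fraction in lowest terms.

4/897

Unordered draws without replacement: count favorable combinations over C(28,6).
Favorable = C(7,4) · C(7,0) · C(6,1) · C(8,1) = 1680; total = C(28,6) = 376740.
P = 1680/376740 = 4/897 ≈ 0.0045.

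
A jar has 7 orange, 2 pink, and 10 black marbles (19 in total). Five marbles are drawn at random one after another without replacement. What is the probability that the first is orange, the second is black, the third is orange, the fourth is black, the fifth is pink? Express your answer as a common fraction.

7/1292

Multiply the conditional probability of each draw in order, without replacement, so each draw removes one from its color and from the total.
P = (7/19) · (10/18) · (6/17) · (9/16) · (2/15) = 7/1292 ≈ 0.0054.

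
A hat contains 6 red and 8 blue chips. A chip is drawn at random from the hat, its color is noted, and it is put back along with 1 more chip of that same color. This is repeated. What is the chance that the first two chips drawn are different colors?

Either red then blue, or blue then red; after the first draw the total is 15.
P = (6/14)·(8/15) + (8/14)·(6/15) = 16/35 ≈ 0.4571.

16/35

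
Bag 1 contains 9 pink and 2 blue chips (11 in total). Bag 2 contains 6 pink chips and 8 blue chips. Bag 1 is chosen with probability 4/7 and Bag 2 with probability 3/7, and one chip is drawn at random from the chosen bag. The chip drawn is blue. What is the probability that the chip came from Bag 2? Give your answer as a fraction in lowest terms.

33/47

P(blue | Bag 1) = 2/11; P(blue | Bag 2) = 4/7.
P(blue) = 4/7·2/11 + 3/7·4/7 = 188/539.
By Bayes' rule, P(Bag 2 | blue) = 12/49 / 188/539 = 33/47 ≈ 0.7021.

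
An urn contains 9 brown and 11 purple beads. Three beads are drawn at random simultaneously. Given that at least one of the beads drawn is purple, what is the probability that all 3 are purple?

P(all 3 purple) = C(11,3)/C(20,3) = 11/76; P(at least one purple) = 1 − C(9,3)/C(20,3) = 88/95.
Since 'all 3 purple' ⊆ 'at least one purple', P(all 3 | at least one) = 11/76 / 88/95 = 5/32 ≈ 0.1562.

5/32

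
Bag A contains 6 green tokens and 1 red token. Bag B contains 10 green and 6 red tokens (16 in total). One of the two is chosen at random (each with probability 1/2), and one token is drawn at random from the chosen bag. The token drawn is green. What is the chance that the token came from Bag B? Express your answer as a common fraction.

35/83

P(green | Bag A) = 6/7; P(green | Bag B) = 5/8.
P(green) = 1/2·6/7 + 1/2·5/8 = 83/112.
By Bayes' rule, P(Bag B | green) = 5/16 / 83/112 = 35/83 ≈ 0.4217.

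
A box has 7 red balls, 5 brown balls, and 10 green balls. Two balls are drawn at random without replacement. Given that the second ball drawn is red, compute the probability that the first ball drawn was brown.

5/21

P(first=brown and the second ball drawn is red) = (5/22)·(7/21) = 5/66.
P(the second ball drawn is red) = Σ over first color = 1/11 + 5/66 + 5/33 = 7/22.
By Bayes, P(first=brown | the second ball drawn is red) = 5/66 / 7/22 = 5/21 ≈ 0.2381.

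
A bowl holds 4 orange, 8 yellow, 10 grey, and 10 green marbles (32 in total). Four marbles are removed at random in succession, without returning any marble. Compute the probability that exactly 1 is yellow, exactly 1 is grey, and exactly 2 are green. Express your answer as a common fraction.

90/899

Unordered draws without replacement: count favorable combinations over C(32,4).
Favorable = C(4,0) · C(8,1) · C(10,1) · C(10,2) = 3600; total = C(32,4) = 35960.
P = 3600/35960 = 90/899 ≈ 0.1001.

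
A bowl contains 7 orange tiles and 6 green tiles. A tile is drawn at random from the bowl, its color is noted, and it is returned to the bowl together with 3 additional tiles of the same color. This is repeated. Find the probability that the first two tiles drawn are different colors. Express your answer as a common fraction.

Either orange then green, or green then orange; after the first draw the total is 16.
P = (7/13)·(6/16) + (6/13)·(7/16) = 21/52 ≈ 0.4038.

21/52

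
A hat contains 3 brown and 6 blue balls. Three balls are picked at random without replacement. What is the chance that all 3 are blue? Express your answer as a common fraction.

5/21

Unordered draws without replacement: count favorable combinations over C(9,3).
Favorable = C(3,0) · C(6,3) = 20; total = C(9,3) = 84.
P = 20/84 = 5/21 ≈ 0.2381.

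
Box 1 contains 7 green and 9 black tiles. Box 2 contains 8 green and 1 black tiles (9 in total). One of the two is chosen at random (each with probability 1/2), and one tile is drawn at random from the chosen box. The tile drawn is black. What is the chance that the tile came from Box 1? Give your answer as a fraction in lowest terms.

81/97

P(black | Box 1) = 9/16; P(black | Box 2) = 1/9.
P(black) = 1/2·9/16 + 1/2·1/9 = 97/288.
By Bayes' rule, P(Box 1 | black) = 9/32 / 97/288 = 81/97 ≈ 0.8351.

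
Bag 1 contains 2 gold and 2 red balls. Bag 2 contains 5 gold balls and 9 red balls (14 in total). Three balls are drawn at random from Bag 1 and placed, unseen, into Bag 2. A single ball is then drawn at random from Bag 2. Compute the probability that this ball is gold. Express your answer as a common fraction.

Condition on how many of the transferred balls are gold (from Bag 1: 2 gold of 4; then Bag 2 has 17 total).
  1 gold: C(2,1)C(2,2)/C(4,3) = 1/2; then P = 6/17
  2 gold: C(2,2)C(2,1)/C(4,3) = 1/2; then P = 7/17
P(gold from Bag 2) = 13/34 ≈ 0.3824.

13/34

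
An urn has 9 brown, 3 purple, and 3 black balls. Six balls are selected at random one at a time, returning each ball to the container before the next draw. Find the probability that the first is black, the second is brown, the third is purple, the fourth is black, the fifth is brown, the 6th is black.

9/15625

Multiply the conditional probability of each draw in order, with replacement (the composition resets each draw).
P = (3/15) · (9/15) · (3/15) · (3/15) · (9/15) · (3/15) = 9/15625 ≈ 0.0006.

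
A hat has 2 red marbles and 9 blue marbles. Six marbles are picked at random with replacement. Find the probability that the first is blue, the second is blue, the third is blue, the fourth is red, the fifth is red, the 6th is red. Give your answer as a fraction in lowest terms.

Multiply the conditional probability of each draw in order, with replacement (the composition resets each draw).
P = (9/11) · (9/11) · (9/11) · (2/11) · (2/11) · (2/11) = 5832/1771561 ≈ 0.0033.

5832/1771561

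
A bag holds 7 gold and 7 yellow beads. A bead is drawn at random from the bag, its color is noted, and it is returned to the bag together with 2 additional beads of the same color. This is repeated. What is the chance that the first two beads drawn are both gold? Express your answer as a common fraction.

9/32

After a gold draw the bag holds 9 gold out of 16.
P = (7/14)·(9/16) = 9/32 ≈ 0.2812.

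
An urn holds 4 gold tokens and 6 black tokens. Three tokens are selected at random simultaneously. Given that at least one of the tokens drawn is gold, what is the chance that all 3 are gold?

P(all 3 gold) = C(4,3)/C(10,3) = 1/30; P(at least one gold) = 1 − C(6,3)/C(10,3) = 5/6.
Since 'all 3 gold' ⊆ 'at least one gold', P(all 3 | at least one) = 1/30 / 5/6 = 1/25 ≈ 0.0400.

1/25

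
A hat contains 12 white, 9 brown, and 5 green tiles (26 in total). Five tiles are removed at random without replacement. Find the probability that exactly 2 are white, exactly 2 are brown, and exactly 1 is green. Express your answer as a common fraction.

Unordered draws without replacement: count favorable combinations over C(26,5).
Favorable = C(12,2) · C(9,2) · C(5,1) = 11880; total = C(26,5) = 65780.
P = 11880/65780 = 54/299 ≈ 0.1806.

54/299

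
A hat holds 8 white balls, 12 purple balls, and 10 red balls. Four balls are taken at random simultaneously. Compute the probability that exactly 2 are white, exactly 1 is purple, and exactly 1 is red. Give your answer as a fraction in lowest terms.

Unordered draws without replacement: count favorable combinations over C(30,4).
Favorable = C(8,2) · C(12,1) · C(10,1) = 3360; total = C(30,4) = 27405.
P = 3360/27405 = 32/261 ≈ 0.1226.

32/261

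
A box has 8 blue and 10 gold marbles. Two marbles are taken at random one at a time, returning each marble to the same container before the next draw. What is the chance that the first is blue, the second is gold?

20/81

Multiply the conditional probability of each draw in order, with replacement (the composition resets each draw).
P = (8/18) · (10/18) = 20/81 ≈ 0.2469.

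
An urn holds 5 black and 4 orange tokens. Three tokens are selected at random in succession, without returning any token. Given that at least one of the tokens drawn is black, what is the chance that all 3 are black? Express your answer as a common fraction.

1/8

P(all 3 black) = C(5,3)/C(9,3) = 5/42; P(at least one black) = 1 − C(4,3)/C(9,3) = 20/21.
Since 'all 3 black' ⊆ 'at least one black', P(all 3 | at least one) = 5/42 / 20/21 = 1/8 ≈ 0.1250.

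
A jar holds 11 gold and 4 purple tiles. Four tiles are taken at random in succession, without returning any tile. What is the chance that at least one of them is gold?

Use the complement: P(at least one gold) = 1 − P(no gold).
P(none) = C(4,4)/C(15,4) = 1/1365.
So P = 1 − 1/1365 = 1364/1365 ≈ 0.9993.

1364/1365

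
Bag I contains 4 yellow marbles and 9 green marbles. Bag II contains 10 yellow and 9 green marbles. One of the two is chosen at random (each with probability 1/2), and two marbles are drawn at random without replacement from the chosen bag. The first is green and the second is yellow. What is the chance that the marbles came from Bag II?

P(E | Bag I) = 3/13; P(E | Bag II) = 5/19.
P(E) = 1/2·3/13 + 1/2·5/19 = 61/247.
By Bayes' rule, P(Bag II | E) = 5/38 / 61/247 = 65/122 ≈ 0.5328.

65/122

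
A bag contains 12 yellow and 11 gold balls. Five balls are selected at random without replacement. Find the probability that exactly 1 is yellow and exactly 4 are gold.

360/3059

Unordered draws without replacement: count favorable combinations over C(23,5).
Favorable = C(12,1) · C(11,4) = 3960; total = C(23,5) = 33649.
P = 3960/33649 = 360/3059 ≈ 0.1177.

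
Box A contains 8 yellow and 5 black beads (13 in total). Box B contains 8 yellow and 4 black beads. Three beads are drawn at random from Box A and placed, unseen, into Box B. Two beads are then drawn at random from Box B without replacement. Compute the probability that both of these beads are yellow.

Condition on how many of the transferred beads are yellow (from Box A: 8 yellow of 13; then Box B has 15 total).
  0 yellow: C(8,0)C(5,3)/C(13,3) = 5/143; then P = C(8,2)/C(15,2) = 4/15
  1 yellow: C(8,1)C(5,2)/C(13,3) = 40/143; then P = C(9,2)/C(15,2) = 12/35
  2 yellow: C(8,2)C(5,1)/C(13,3) = 70/143; then P = C(10,2)/C(15,2) = 3/7
  3 yellow: C(8,3)C(5,0)/C(13,3) = 28/143; then P = C(11,2)/C(15,2) = 11/21
P(both yellow) = 38/91 ≈ 0.4176.

38/91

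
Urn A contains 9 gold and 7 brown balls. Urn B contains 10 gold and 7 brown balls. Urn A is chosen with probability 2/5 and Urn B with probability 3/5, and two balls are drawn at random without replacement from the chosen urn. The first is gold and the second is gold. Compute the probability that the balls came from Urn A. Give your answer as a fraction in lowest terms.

136/361

P(E | Urn A) = 3/10; P(E | Urn B) = 45/136.
P(E) = 2/5·3/10 + 3/5·45/136 = 1083/3400.
By Bayes' rule, P(Urn A | E) = 3/25 / 1083/3400 = 136/361 ≈ 0.3767.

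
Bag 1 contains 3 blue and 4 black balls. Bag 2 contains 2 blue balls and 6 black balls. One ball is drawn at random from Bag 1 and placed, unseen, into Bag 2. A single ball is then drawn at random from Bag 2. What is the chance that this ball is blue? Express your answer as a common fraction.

Condition on how many of the transferred balls are blue (from Bag 1: 3 blue of 7; then Bag 2 has 9 total).
  0 blue: C(3,0)C(4,1)/C(7,1) = 4/7; then P = 2/9
  1 blue: C(3,1)C(4,0)/C(7,1) = 3/7; then P = 3/9
P(blue from Bag 2) = 17/63 ≈ 0.2698.

17/63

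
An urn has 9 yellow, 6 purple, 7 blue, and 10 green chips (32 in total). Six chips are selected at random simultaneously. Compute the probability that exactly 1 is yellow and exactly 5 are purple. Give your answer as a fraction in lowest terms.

Unordered draws without replacement: count favorable combinations over C(32,6).
Favorable = C(9,1) · C(6,5) · C(7,0) · C(10,0) = 54; total = C(32,6) = 906192.
P = 54/906192 = 3/50344 ≈ 0.0001.

3/50344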